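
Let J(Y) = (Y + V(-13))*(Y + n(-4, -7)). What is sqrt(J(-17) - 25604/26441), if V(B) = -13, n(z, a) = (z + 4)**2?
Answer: sqrt(355877509946)/26441 ≈ 22.562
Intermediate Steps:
n(z, a) = (4 + z)**2
J(Y) = Y*(-13 + Y) (J(Y) = (Y - 13)*(Y + (4 - 4)**2) = (-13 + Y)*(Y + 0**2) = (-13 + Y)*(Y + 0) = (-13 + Y)*Y = Y*(-13 + Y))
sqrt(J(-17) - 25604/26441) = sqrt(-17*(-13 - 17) - 25604/26441) = sqrt(-17*(-30) - 25604*1/26441) = sqrt(510 - 25604/26441) = sqrt(13459306/26441) = sqrt(355877509946)/26441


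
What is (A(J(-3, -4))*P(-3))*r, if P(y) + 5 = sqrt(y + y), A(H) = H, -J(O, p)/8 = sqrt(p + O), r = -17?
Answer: 136*I*sqrt(7)*(-5 + I*sqrt(6)) ≈ -881.38 - 1799.1*I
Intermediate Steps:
J(O, p) = -8*sqrt(O + p) (J(O, p) = -8*sqrt(p + O) = -8*sqrt(O + p))
P(y) = -5 + sqrt(2)*sqrt(y) (P(y) = -5 + sqrt(y + y) = -5 + sqrt(2*y) = -5 + sqrt(2)*sqrt(y))
(A(J(-3, -4))*P(-3))*r = ((-8*sqrt(-3 - 4))*(-5 + sqrt(2)*sqrt(-3)))*(-17) = ((-8*I*sqrt(7))*(-5 + sqrt(2)*(I*sqrt(3))))*(-17) = ((-8*I*sqrt(7))*(-5 + I*sqrt(6)))*(-17) = -8*I*sqrt(7)*(-5 + I*sqrt(6))*(-17) = 136*I*sqrt(7)*(-5 + I*sqrt(6))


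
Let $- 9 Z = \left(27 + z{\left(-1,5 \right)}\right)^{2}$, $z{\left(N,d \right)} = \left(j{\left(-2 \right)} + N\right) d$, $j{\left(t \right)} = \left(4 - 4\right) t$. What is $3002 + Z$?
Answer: $\frac{26534}{9} \approx 2948.2$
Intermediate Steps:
$j{\left(t \right)} = 0$ ($j{\left(t \right)} = 0 t = 0$)
$z{\left(N,d \right)} = N d$ ($z{\left(N,d \right)} = \left(0 + N\right) d = N d$)
$Z = - \frac{484}{9}$ ($Z = - \frac{\left(27 - 5\right)^{2}}{9} = - \frac{22^{2}}{9} = \left(- \frac{1}{9}\right) 484 = - \frac{484}{9} \approx -53.778$)
$3002 + Z = 3002 - \frac{484}{9} = \frac{26534}{9}$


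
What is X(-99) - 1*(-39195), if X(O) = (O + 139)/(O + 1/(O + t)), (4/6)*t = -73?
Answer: 323629779/8257 ≈ 39195.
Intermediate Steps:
t = -219/2 (t = (3/2)*(-73) = -219/2 ≈ -109.50)
X(O) = (139 + O)/(O + 1/(-219/2 + O)) (X(O) = (O + 139)/(O + 1/(O - 219/2)) = (139 + O)/(O + 1/(-219/2 + O)))
X(-99) - 1*(-39195) = (-30441 + 2*(-99)**2 + 59*(-99))/(2 - 219*(-99) + 2*(-99)**2) - 1*(-39195) = (-30441 + 2*9801 - 5841)/(2 + 21681 + 2*9801) + 39195 = (-30441 + 19602 - 5841)/(2 + 21681 + 19602) + 39195 = -16680/41285 + 39195 = (1/41285)*(-16680) + 39195 = -3336/8257 + 39195 = 323629779/8257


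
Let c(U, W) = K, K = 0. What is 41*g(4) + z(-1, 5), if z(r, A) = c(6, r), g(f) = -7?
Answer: -287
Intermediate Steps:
c(U, W) = 0
z(r, A) = 0
41*g(4) + z(-1, 5) = 41*(-7) + 0 = -287 + 0 = -287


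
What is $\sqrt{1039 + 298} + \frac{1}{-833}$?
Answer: $- \frac{1}{833} + \sqrt{1337} \approx 36.564$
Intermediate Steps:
$\sqrt{1039 + 298} + \frac{1}{-833} = \sqrt{1337} - \frac{1}{833} = - \frac{1}{833} + \sqrt{1337}$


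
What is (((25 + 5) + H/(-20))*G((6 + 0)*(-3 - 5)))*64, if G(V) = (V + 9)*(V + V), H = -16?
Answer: 36900864/5 ≈ 7.3802e+6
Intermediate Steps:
G(V) = 2*V*(9 + V) (G(V) = (9 + V)*(2*V) = 2*V*(9 + V))
(((25 + 5) + H/(-20))*G((6 + 0)*(-3 - 5)))*64 = (((25 + 5) - 16/(-20))*(2*((6 + 0)*(-3 - 5))*(9 + (6 + 0)*(-3 - 5))))*64 = ((30 - 16*(-1/20))*(2*(6*(-8))*(9 + 6*(-8))))*64 = ((30 + 4/5)*(2*(-48)*(9 - 48)))*64 = (154*(2*(-48)*(-39))/5)*64 = ((154/5)*3744)*64 = (576576/5)*64 = 36900864/5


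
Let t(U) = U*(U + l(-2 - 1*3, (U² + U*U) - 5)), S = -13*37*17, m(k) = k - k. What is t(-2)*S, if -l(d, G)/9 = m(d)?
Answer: -32708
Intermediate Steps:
m(k) = 0
l(d, G) = 0 (l(d, G) = -9*0 = 0)
S = -8177 (S = -481*17 = -8177)
t(U) = U² (t(U) = U*(U + 0) = U*U = U²)
t(-2)*S = (-2)²*(-8177) = 4*(-8177) = -32708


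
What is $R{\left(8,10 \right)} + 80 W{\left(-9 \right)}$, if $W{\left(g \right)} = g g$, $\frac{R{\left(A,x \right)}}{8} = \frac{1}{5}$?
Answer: $\frac{32408}{5} \approx 6481.6$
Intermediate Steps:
$R{\left(A,x \right)} = \frac{8}{5}$
$W{\left(g \right)} = g^{2}$
$R{\left(8,10 \right)} + 80 W{\left(-9 \right)} = \frac{8}{5} + 80 \left(-9\right)^{2} = \frac{8}{5} + 80 \cdot 81 = \frac{8}{5} + 6480 = \frac{32408}{5}$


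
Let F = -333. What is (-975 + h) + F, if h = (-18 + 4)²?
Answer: -1112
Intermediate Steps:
h = 196 (h = (-14)² = 196)
(-975 + h) + F = (-975 + 196) - 333 = -779 - 333 = -1112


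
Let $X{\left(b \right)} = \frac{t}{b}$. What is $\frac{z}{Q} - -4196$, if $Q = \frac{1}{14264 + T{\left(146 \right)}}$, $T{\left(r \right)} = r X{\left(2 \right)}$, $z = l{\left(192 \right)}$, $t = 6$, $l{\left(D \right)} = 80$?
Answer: $1180356$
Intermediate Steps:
$z = 80$
$X{\left(b \right)} = \frac{6}{b}$
$T{\left(r \right)} = 3 r$ ($T{\left(r \right)} = r \frac{6}{2} = r 6 \cdot \frac{1}{2} = r 3 = 3 r$)
$Q = \frac{1}{14702}$ ($Q = \frac{1}{14264 + 3 \cdot 146} = \frac{1}{14264 + 438} = \frac{1}{14702} \approx 6.8018 \cdot 10^{-5}$)
$\frac{z}{Q} - -4196 = 80 \frac{1}{\frac{1}{14702}} - -4196 = 80 \cdot 14702 + 4196 = 1176160 + 4196 = 1180356$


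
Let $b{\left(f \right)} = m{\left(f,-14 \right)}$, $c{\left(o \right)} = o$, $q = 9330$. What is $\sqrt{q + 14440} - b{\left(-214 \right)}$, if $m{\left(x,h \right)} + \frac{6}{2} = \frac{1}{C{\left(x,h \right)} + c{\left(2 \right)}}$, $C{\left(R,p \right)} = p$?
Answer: $\frac{37}{12} + \sqrt{23770} \approx 157.26$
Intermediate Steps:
$m{\left(x,h \right)} = -3 + \frac{1}{2 + h}$ ($m{\left(x,h \right)} = -3 + \frac{1}{h + 2} = -3 + \frac{1}{2 + h}$)
$b{\left(f \right)} = - \frac{37}{12}$ ($b{\left(f \right)} = \frac{-5 - -42}{2 - 14} = \frac{-5 + 42}{-12} = \left(- \frac{1}{12}\right) 37 = - \frac{37}{12}$)
$\sqrt{q + 14440} - b{\left(-214 \right)} = \sqrt{9330 + 14440} - - \frac{37}{12} = \sqrt{23770} + \frac{37}{12} = \frac{37}{12} + \sqrt{23770}$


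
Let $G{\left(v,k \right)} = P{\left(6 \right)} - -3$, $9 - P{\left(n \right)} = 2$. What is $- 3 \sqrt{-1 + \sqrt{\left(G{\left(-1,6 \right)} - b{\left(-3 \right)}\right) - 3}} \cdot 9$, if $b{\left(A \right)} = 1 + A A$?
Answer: $- 27 \sqrt{-1 + i \sqrt{3}} \approx -19.092 - 33.068 i$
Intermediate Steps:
$P{\left(n \right)} = 7$ ($P{\left(n \right)} = 9 - 2 = 7$)
$b{\left(A \right)} = 1 + A^{2}$
$G{\left(v,k \right)} = 10$ ($G{\left(v,k \right)} = 7 - -3 = 7 + 3 = 10$)
$- 3 \sqrt{-1 + \sqrt{\left(G{\left(-1,6 \right)} - b{\left(-3 \right)}\right) - 3}} \cdot 9 = - 3 \sqrt{-1 + \sqrt{\left(10 - \left(1 + \left(-3\right)^{2}\right)\right) - 3}} \cdot 9 = - 3 \sqrt{-1 + \sqrt{\left(10 - \left(1 + 9\right)\right) - 3}} \cdot 9 = - 3 \sqrt{-1 + \sqrt{\left(10 - 10\right) - 3}} \cdot 9 = - 3 \sqrt{-1 + \sqrt{0 - 3}} \cdot 9 = - 3 \sqrt{-1 + \sqrt{-3}} \cdot 9 = - 3 \sqrt{-1 + i \sqrt{3}} \cdot 9 = - 27 \sqrt{-1 + i \sqrt{3}}$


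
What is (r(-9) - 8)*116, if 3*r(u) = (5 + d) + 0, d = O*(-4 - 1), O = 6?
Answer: -5684/3 ≈ -1894.7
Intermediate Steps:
d = -30 (d = 6*(-4 - 1) = 6*(-5) = -30)
r(u) = -25/3 (r(u) = ((5 - 30) + 0)/3 = (-25 + 0)/3 = (⅓)*(-25) = -25/3)
(r(-9) - 8)*116 = (-25/3 - 8)*116 = -49/3*116 = -5684/3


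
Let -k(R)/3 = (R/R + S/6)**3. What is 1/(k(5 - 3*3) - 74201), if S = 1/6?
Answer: -15552/1154024605 ≈ -1.3476e-5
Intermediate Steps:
S = 1/6 (S = 1*(1/6) = 1/6 ≈ 0.16667)
k(R) = -50653/15552 (k(R) = -3*(R/R + (1/6)/6)**3 = -3*(1 + (1/6)*(1/6))**3 = -3*(1 + 1/36)**3 = -3*(37/36)**3 = -3*50653/46656 = -50653/15552)
1/(k(5 - 3*3) - 74201) = 1/(-50653/15552 - 74201) = 1/(-1154024605/15552) = -15552/1154024605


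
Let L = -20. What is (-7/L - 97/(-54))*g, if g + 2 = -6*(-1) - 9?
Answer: -1159/108 ≈ -10.731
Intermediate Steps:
g = -5 (g = -2 + (-6*(-1) - 9) = -2 + (6 - 9) = -2 - 3 = -5)
(-7/L - 97/(-54))*g = (-7/(-20) - 97/(-54))*(-5) = (-7*(-1/20) - 97*(-1/54))*(-5) = (7/20 + 97/54)*(-5) = (1159/540)*(-5) = -1159/108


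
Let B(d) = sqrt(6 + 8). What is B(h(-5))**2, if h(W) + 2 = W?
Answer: 14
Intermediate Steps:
h(W) = -2 + W
B(d) = sqrt(14)
B(h(-5))**2 = (sqrt(14))**2 = 14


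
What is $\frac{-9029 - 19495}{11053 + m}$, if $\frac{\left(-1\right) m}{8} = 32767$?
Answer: $\frac{28524}{251083} \approx 0.1136$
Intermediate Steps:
$m = -262136$ ($m = \left(-8\right) 32767 = -262136$)
$\frac{-9029 - 19495}{11053 + m} = \frac{-9029 - 19495}{11053 - 262136} = - \frac{28524}{-251083} = \left(-28524\right) \left(- \frac{1}{251083}\right) = \frac{28524}{251083}$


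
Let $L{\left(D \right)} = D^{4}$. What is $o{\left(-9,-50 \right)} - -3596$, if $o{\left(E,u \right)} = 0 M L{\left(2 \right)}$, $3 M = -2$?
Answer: $3596$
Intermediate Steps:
$M = - \frac{2}{3}$ ($M = \frac{1}{3} \left(-2\right) = - \frac{2}{3} \approx -0.66667$)
$o{\left(E,u \right)} = 0$ ($o{\left(E,u \right)} = 0 \left(- \frac{2}{3}\right) 2^{4} = 0 \cdot 16 = 0$)
$o{\left(-9,-50 \right)} - -3596 = 0 - -3596 = 0 + 3596 = 3596$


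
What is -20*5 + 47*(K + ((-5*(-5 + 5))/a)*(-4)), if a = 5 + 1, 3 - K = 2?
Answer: -53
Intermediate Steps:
K = 1 (K = 3 - 1*2 = 3 - 2 = 1)
a = 6
-20*5 + 47*(K + ((-5*(-5 + 5))/a)*(-4)) = -20*5 + 47*(1 + (-5*(-5 + 5)/6)*(-4)) = -100 + 47*(1 + (-5*0*(1/6))*(-4)) = -100 + 47*(1 + (0*(1/6))*(-4)) = -100 + 47*(1 + 0*(-4)) = -100 + 47*(1 + 0) = -100 + 47*1 = -100 + 47 = -53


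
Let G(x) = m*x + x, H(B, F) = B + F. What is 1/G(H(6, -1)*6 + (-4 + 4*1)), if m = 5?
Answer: 1/180 ≈ 0.0055556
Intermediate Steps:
G(x) = 6*x (G(x) = 5*x + x = 6*x)
1/G(H(6, -1)*6 + (-4 + 4*1)) = 1/(6*((6 - 1)*6 + (-4 + 4*1))) = 1/(6*(5*6 + (-4 + 4))) = 1/(6*(30 + 0)) = 1/(6*30) = 1/180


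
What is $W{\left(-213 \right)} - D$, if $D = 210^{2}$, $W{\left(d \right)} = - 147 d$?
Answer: $-12789$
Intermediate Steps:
$D = 44100$
$W{\left(-213 \right)} - D = \left(-147\right) \left(-213\right) - 44100 = 31311 - 44100 = -12789$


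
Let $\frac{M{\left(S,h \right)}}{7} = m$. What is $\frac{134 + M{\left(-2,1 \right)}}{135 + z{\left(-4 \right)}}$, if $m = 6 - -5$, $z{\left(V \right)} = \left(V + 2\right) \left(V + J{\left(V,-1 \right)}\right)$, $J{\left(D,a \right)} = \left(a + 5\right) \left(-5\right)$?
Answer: $\frac{211}{183} \approx 1.153$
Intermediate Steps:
$J{\left(D,a \right)} = -25 - 5 a$ ($J{\left(D,a \right)} = \left(5 + a\right) \left(-5\right) = -25 - 5 a$)
$z{\left(V \right)} = \left(-20 + V\right) \left(2 + V\right)$ ($z{\left(V \right)} = \left(V + 2\right) \left(V - 20\right) = \left(2 + V\right) \left(V + \left(-25 + 5\right)\right) = \left(2 + V\right) \left(V - 20\right) = \left(2 + V\right) \left(-20 + V\right) = \left(-20 + V\right) \left(2 + V\right)$)
$m = 11$ ($m = 6 + 5 = 11$)
$M{\left(S,h \right)} = 77$ ($M{\left(S,h \right)} = 7 \cdot 11 = 77$)
$\frac{134 + M{\left(-2,1 \right)}}{135 + z{\left(-4 \right)}} = \frac{134 + 77}{135 - \left(-32 - 16\right)} = \frac{1}{135 + \left(-40 + 16 + 72\right)} 211 = \frac{1}{135 + 48} \cdot 211 = \frac{1}{183} \cdot 211 = \frac{211}{183}$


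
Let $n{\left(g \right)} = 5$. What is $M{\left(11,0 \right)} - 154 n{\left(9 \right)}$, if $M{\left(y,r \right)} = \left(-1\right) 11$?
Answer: $-781$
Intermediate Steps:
$M{\left(y,r \right)} = -11$
$M{\left(11,0 \right)} - 154 n{\left(9 \right)} = -11 - 770 = -781$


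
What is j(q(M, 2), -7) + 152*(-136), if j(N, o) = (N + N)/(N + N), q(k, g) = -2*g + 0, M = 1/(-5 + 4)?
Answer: -20671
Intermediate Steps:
M = -1 (M = 1/(-1) = -1)
q(k, g) = -2*g
j(N, o) = 1 (j(N, o) = (2*N)/((2*N)) = (2*N)*(1/(2*N)) = 1)
j(q(M, 2), -7) + 152*(-136) = 1 + 152*(-136) = 1 - 20672 = -20671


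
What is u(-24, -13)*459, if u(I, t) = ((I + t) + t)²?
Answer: 1147500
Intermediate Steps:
u(I, t) = (I + 2*t)²
u(-24, -13)*459 = (-24 + 2*(-13))²*459 = (-24 - 26)²*459 = (-50)²*459 = 2500*459 = 1147500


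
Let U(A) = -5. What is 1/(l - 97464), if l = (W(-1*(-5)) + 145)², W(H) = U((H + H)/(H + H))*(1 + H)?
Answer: -1/84239 ≈ -1.1871e-5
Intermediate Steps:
W(H) = -5 - 5*H (W(H) = -5*(1 + H) = -5 - 5*H)
l = 13225 (l = ((-5 - (-5)*(-5)) + 145)² = ((-5 - 5*5) + 145)² = ((-5 - 25) + 145)² = (-30 + 145)² = 115² = 13225)
1/(l - 97464) = 1/(13225 - 97464) = 1/(-84239) = -1/84239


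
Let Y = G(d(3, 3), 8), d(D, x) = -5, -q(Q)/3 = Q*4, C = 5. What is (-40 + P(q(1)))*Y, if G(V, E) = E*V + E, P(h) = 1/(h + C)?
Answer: 8992/7 ≈ 1284.6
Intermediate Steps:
q(Q) = -12*Q (q(Q) = -3*Q*4 = -12*Q)
P(h) = 1/(5 + h) (P(h) = 1/(h + 5) = 1/(5 + h))
G(V, E) = E + E*V
Y = -32 (Y = 8*(1 - 5) = 8*(-4) = -32)
(-40 + P(q(1)))*Y = (-40 + 1/(5 - 12*1))*(-32) = (-40 + 1/(5 - 12))*(-32) = (-40 + 1/(-7))*(-32) = (-40 - ⅐)*(-32) = -281/7*(-32) = 8992/7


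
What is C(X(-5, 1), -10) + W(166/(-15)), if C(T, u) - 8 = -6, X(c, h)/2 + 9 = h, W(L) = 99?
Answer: 101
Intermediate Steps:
X(c, h) = -18 + 2*h
C(T, u) = 2 (C(T, u) = 8 - 6 = 2)
C(X(-5, 1), -10) + W(166/(-15)) = 2 + 99 = 101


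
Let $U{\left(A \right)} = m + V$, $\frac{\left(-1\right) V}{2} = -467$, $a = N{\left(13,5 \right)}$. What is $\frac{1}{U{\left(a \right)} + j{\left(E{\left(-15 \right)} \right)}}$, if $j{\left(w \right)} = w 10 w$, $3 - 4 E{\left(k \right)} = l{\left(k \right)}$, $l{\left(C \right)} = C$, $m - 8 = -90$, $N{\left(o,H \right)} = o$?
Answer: $\frac{2}{2109} \approx 0.00094832$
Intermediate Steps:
$a = 13$
$m = -82$ ($m = 8 - 90 = -82$)
$E{\left(k \right)} = \frac{3}{4} - \frac{k}{4}$
$V = 934$ ($V = \left(-2\right) \left(-467\right) = 934$)
$j{\left(w \right)} = 10 w^{2}$ ($j{\left(w \right)} = 10 w w = 10 w^{2}$)
$U{\left(A \right)} = 852$ ($U{\left(A \right)} = -82 + 934 = 852$)
$\frac{1}{U{\left(a \right)} + j{\left(E{\left(-15 \right)} \right)}} = \frac{1}{852 + 10 \left(\frac{3}{4} - - \frac{15}{4}\right)^{2}} = \frac{1}{852 + 10 \left(\frac{3}{4} + \frac{15}{4}\right)^{2}} = \frac{1}{852 + 10 \left(\frac{9}{2}\right)^{2}} = \frac{1}{852 + 10 \cdot \frac{81}{4}} = \frac{1}{852 + \frac{405}{2}} = \frac{1}{\frac{2109}{2}} = \frac{2}{2109}$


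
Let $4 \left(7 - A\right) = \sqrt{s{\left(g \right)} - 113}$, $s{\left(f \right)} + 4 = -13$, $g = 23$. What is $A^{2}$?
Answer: $\frac{\left(28 - i \sqrt{130}\right)^{2}}{16} \approx 40.875 - 39.906 i$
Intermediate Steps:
$s{\left(f \right)} = -17$ ($s{\left(f \right)} = -4 - 13 = -17$)
$A = 7 - \frac{i \sqrt{130}}{4}$ ($A = 7 - \frac{\sqrt{-17 - 113}}{4} = 7 - \frac{\sqrt{-130}}{4} = 7 - \frac{i \sqrt{130}}{4} \approx 7.0 - 2.8504 i$)
$A^{2} = \left(7 - \frac{i \sqrt{130}}{4}\right)^{2}$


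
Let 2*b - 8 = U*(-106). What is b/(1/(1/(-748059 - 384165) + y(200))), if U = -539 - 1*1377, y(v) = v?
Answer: 1437245139253/70764 ≈ 2.0310e+7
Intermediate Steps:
U = -1916 (U = -539 - 1377 = -1916)
b = 101552 (b = 4 + (-1916*(-106))/2 = 4 + (1/2)*203096 = 4 + 101548 = 101552)
b/(1/(1/(-748059 - 384165) + y(200))) = 101552/(1/(1/(-748059 - 384165) + 200)) = 101552/(1/(1/(-1132224) + 200)) = 101552/(1/(-1/1132224 + 200)) = 101552/(1/(226444799/1132224)) = 101552/(1132224/226444799) = 101552*(226444799/1132224) = 1437245139253/70764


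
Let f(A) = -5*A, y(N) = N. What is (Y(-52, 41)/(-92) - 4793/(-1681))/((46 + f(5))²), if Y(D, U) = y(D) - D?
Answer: 4793/741321 ≈ 0.0064655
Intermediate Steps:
Y(D, U) = 0 (Y(D, U) = D - D = 0)
(Y(-52, 41)/(-92) - 4793/(-1681))/((46 + f(5))²) = (0/(-92) - 4793/(-1681))/((46 - 5*5)²) = (0*(-1/92) - 4793*(-1/1681))/((46 - 25)²) = (0 + 4793/1681)/(21²) = (4793/1681)/441 = (4793/1681)*(1/441) = 4793/741321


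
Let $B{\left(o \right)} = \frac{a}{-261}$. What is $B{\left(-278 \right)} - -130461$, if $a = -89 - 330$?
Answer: $\frac{34050740}{261} \approx 1.3046 \cdot 10^{5}$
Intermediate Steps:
$a = -419$ ($a = -89 - 330 = -419$)
$B{\left(o \right)} = \frac{419}{261}$ ($B{\left(o \right)} = - \frac{419}{-261} = \left(-419\right) \left(- \frac{1}{261}\right) = \frac{419}{261}$)
$B{\left(-278 \right)} - -130461 = \frac{419}{261} - -130461 = \frac{419}{261} + 130461 = \frac{34050740}{261}$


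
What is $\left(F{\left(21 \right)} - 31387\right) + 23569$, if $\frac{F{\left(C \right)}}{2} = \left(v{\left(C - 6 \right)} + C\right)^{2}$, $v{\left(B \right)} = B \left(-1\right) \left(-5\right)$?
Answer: $10614$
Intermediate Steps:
$v{\left(B \right)} = 5 B$ ($v{\left(B \right)} = - B \left(-5\right) = 5 B$)
$F{\left(C \right)} = 2 \left(-30 + 6 C\right)^{2}$ ($F{\left(C \right)} = 2 \left(5 \left(C - 6\right) + C\right)^{2} = 2 \left(5 \left(-6 + C\right) + C\right)^{2} = 2 \left(\left(-30 + 5 C\right) + C\right)^{2} = 2 \left(-30 + 6 C\right)^{2}$)
$\left(F{\left(21 \right)} - 31387\right) + 23569 = \left(72 \left(-5 + 21\right)^{2} - 31387\right) + 23569 = \left(72 \cdot 16^{2} - 31387\right) + 23569 = \left(72 \cdot 256 - 31387\right) + 23569 = \left(18432 - 31387\right) + 23569 = -12955 + 23569 = 10614$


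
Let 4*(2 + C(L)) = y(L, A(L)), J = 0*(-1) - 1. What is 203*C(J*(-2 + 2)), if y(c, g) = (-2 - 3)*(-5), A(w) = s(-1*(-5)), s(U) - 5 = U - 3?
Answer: 3451/4 ≈ 862.75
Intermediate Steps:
J = -1 (J = 0 - 1 = -1)
s(U) = 2 + U (s(U) = 5 + (U - 3) = 5 + (-3 + U) = 2 + U)
A(w) = 7 (A(w) = 2 - 1*(-5) = 2 + 5 = 7)
y(c, g) = 25 (y(c, g) = -5*(-5) = 25)
C(L) = 17/4 (C(L) = -2 + (¼)*25 = -2 + 25/4 = 17/4)
203*C(J*(-2 + 2)) = 203*(17/4) = 3451/4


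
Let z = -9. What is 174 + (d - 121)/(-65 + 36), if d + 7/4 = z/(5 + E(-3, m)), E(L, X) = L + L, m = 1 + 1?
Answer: 20639/116 ≈ 177.92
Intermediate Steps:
m = 2
E(L, X) = 2*L
d = 29/4 (d = -7/4 - 9/(5 + 2*(-3)) = -7/4 - 9/(5 - 6) = -7/4 - 9/(-1) = -7/4 - 1*(-9) = -7/4 + 9 = 29/4 ≈ 7.2500)
174 + (d - 121)/(-65 + 36) = 174 + (29/4 - 121)/(-65 + 36) = 174 - 455/4/(-29) = 174 - 455/4*(-1/29) = 174 + 455/116 = 20639/116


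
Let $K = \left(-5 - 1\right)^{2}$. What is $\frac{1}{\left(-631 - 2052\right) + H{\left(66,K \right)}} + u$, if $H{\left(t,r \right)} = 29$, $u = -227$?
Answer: $- \frac{602459}{2654} \approx -227.0$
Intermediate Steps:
$K = 36$ ($K = \left(-6\right)^{2} = 36$)
$\frac{1}{\left(-631 - 2052\right) + H{\left(66,K \right)}} + u = \frac{1}{\left(-631 - 2052\right) + 29} - 227 = \frac{1}{-2683 + 29} - 227 = \frac{1}{-2654} - 227 = - \frac{1}{2654} - 227 = - \frac{602459}{2654}$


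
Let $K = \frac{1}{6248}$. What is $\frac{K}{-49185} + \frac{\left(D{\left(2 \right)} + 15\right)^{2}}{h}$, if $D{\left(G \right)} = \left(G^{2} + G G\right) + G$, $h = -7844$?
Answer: $- \frac{48016858211}{602630752680} \approx -0.079679$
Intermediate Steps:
$D{\left(G \right)} = G + 2 G^{2}$ ($D{\left(G \right)} = \left(G^{2} + G^{2}\right) + G = 2 G^{2} + G = G + 2 G^{2}$)
$K = \frac{1}{6248} \approx 0.00016005$
$\frac{K}{-49185} + \frac{\left(D{\left(2 \right)} + 15\right)^{2}}{h} = \frac{1}{6248 \left(-49185\right)} + \frac{\left(2 \left(1 + 2 \cdot 2\right) + 15\right)^{2}}{-7844} = \frac{1}{6248} \left(- \frac{1}{49185}\right) + \left(2 \left(1 + 4\right) + 15\right)^{2} \left(- \frac{1}{7844}\right) = - \frac{1}{307307880} + \left(2 \cdot 5 + 15\right)^{2} \left(- \frac{1}{7844}\right) = - \frac{1}{307307880} + \left(10 + 15\right)^{2} \left(- \frac{1}{7844}\right) = - \frac{1}{307307880} + 25^{2} \left(- \frac{1}{7844}\right) = - \frac{1}{307307880} + 625 \left(- \frac{1}{7844}\right) = - \frac{1}{307307880} - \frac{625}{7844} = - \frac{48016858211}{602630752680}$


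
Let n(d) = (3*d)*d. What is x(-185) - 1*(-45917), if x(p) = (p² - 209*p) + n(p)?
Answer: 221482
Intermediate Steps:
n(d) = 3*d²
x(p) = -209*p + 4*p² (x(p) = (p² - 209*p) + 3*p² = -209*p + 4*p²)
x(-185) - 1*(-45917) = -185*(-209 + 4*(-185)) - 1*(-45917) = -185*(-209 - 740) + 45917 = -185*(-949) + 45917 = 175565 + 45917 = 221482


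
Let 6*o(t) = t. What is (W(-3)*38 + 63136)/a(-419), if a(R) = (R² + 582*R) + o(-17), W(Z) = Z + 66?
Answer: -393180/409799 ≈ -0.95945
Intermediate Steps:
W(Z) = 66 + Z
o(t) = t/6
a(R) = -17/6 + R² + 582*R (a(R) = (R² + 582*R) + (⅙)*(-17) = (R² + 582*R) - 17/6 = -17/6 + R² + 582*R)
(W(-3)*38 + 63136)/a(-419) = ((66 - 3)*38 + 63136)/(-17/6 + (-419)² + 582*(-419)) = (63*38 + 63136)/(-17/6 + 175561 - 243858) = (2394 + 63136)/(-409799/6) = 65530*(-6/409799) = -393180/409799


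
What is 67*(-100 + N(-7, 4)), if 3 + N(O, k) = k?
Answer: -6633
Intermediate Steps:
N(O, k) = -3 + k
67*(-100 + N(-7, 4)) = 67*(-100 + (-3 + 4)) = 67*(-100 + 1) = 67*(-99) = -6633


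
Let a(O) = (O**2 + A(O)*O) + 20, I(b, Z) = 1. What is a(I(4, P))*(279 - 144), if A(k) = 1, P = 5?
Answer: 2970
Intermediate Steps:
a(O) = 20 + O + O**2 (a(O) = (O**2 + 1*O) + 20 = (O**2 + O) + 20 = (O + O**2) + 20 = 20 + O + O**2)
a(I(4, P))*(279 - 144) = (20 + 1 + 1**2)*(279 - 144) = (20 + 1 + 1)*135 = 22*135 = 2970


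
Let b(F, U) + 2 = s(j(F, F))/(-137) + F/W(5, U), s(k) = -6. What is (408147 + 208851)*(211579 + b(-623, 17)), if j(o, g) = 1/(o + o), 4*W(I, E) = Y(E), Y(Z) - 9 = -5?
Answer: 17831676566592/137 ≈ 1.3016e+11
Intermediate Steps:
Y(Z) = 4 (Y(Z) = 9 - 5 = 4)
W(I, E) = 1 (W(I, E) = (1/4)*4 = 1)
j(o, g) = 1/(2*o)
b(F, U) = -268/137 + F (b(F, U) = -2 + (-6/(-137) + F/1) = -2 + (-6*(-1/137) + F*1) = -2 + (6/137 + F) = -268/137 + F)
(408147 + 208851)*(211579 + b(-623, 17)) = (408147 + 208851)*(211579 + (-268/137 - 623)) = 616998*(211579 - 85619/137) = 616998*(28900704/137) = 17831676566592/137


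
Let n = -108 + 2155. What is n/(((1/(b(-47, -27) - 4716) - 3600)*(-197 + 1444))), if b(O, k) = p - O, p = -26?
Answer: -9610665/21076795247 ≈ -0.00045598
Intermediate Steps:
b(O, k) = -26 - O
n = 2047
n/(((1/(b(-47, -27) - 4716) - 3600)*(-197 + 1444))) = 2047/(((1/((-26 - 1*(-47)) - 4716) - 3600)*(-197 + 1444))) = 2047/(((1/((-26 + 47) - 4716) - 3600)*1247)) = 2047/(((1/(21 - 4716) - 3600)*1247)) = 2047/(((1/(-4695) - 3600)*1247)) = 2047/(((-1/4695 - 3600)*1247)) = 2047/((-16902001/4695*1247)) = 2047/(-21076795247/4695) = 2047*(-4695/21076795247) = -9610665/21076795247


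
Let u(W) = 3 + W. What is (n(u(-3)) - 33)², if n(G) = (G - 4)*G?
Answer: 1089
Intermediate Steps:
n(G) = G*(-4 + G) (n(G) = (-4 + G)*G = G*(-4 + G))
(n(u(-3)) - 33)² = ((3 - 3)*(-4 + (3 - 3)) - 33)² = (0*(-4 + 0) - 33)² = (0*(-4) - 33)² = (0 - 33)² = (-33)² = 1089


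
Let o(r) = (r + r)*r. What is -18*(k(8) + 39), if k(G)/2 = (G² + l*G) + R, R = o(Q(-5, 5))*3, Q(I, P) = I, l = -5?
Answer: -6966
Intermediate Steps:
o(r) = 2*r² (o(r) = (2*r)*r = 2*r²)
R = 150 (R = (2*(-5)²)*3 = (2*25)*3 = 50*3 = 150)
k(G) = 300 - 10*G + 2*G² (k(G) = 2*((G² - 5*G) + 150) = 2*(150 + G² - 5*G) = 300 - 10*G + 2*G²)
-18*(k(8) + 39) = -18*((300 - 10*8 + 2*8²) + 39) = -18*((300 - 80 + 2*64) + 39) = -18*((300 - 80 + 128) + 39) = -18*(348 + 39) = -18*387 = -6966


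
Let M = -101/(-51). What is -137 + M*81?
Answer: 398/17 ≈ 23.412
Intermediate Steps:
M = 101/51 (M = -101*(-1/51) = 101/51 ≈ 1.9804)
-137 + M*81 = -137 + (101/51)*81 = -137 + 2727/17 = 398/17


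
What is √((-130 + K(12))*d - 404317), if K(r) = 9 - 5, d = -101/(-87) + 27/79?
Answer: I*√2123124736693/2291 ≈ 636.01*I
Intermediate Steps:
d = 10328/6873 (d = -101*(-1/87) + 27*(1/79) = 101/87 + 27/79 = 10328/6873 ≈ 1.5027)
K(r) = 4
√((-130 + K(12))*d - 404317) = √((-130 + 4)*(10328/6873) - 404317) = √(-126*10328/6873 - 404317) = √(-433776/2291 - 404317) = √(-926724023/2291) = I*√2123124736693/2291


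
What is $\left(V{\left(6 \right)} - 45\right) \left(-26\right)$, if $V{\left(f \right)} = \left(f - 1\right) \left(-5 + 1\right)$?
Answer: $1690$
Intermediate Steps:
$V{\left(f \right)} = 4 - 4 f$ ($V{\left(f \right)} = \left(-1 + f\right) \left(-4\right) = 4 - 4 f$)
$\left(V{\left(6 \right)} - 45\right) \left(-26\right) = \left(\left(4 - 24\right) - 45\right) \left(-26\right) = \left(-20 - 45\right) \left(-26\right) = \left(-65\right) \left(-26\right) = 1690$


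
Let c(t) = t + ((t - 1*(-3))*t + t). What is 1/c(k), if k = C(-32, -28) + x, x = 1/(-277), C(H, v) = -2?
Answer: -76729/460650 ≈ -0.16657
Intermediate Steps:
x = -1/277 ≈ -0.0036101
k = -555/277 (k = -2 - 1/277 = -555/277 ≈ -2.0036)
c(t) = 2*t + t*(3 + t) (c(t) = t + ((t + 3)*t + t) = t + ((3 + t)*t + t) = t + (t*(3 + t) + t) = t + (t + t*(3 + t)) = 2*t + t*(3 + t))
1/c(k) = 1/(-555*(5 - 555/277)/277) = 1/(-555/277*830/277) = 1/(-460650/76729) = -76729/460650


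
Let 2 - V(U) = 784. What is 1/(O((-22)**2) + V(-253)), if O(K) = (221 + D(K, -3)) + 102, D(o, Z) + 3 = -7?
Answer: -1/469 ≈ -0.0021322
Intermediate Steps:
V(U) = -782 (V(U) = 2 - 1*784 = 2 - 784 = -782)
D(o, Z) = -10 (D(o, Z) = -3 - 7 = -10)
O(K) = 313 (O(K) = (221 - 10) + 102 = 211 + 102 = 313)
1/(O((-22)**2) + V(-253)) = 1/(313 - 782) = 1/(-469) = -1/469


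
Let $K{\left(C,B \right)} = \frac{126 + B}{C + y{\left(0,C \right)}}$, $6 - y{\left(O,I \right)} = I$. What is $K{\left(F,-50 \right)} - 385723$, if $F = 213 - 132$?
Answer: $- \frac{1157131}{3} \approx -3.8571 \cdot 10^{5}$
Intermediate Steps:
$y{\left(O,I \right)} = 6 - I$
$F = 81$
$K{\left(C,B \right)} = 21 + \frac{B}{6}$ ($K{\left(C,B \right)} = \frac{126 + B}{C - \left(-6 + C\right)} = \frac{126 + B}{6} = \left(126 + B\right) \frac{1}{6} = 21 + \frac{B}{6}$)
$K{\left(F,-50 \right)} - 385723 = \left(21 + \frac{1}{6} \left(-50\right)\right) - 385723 = \left(21 - \frac{25}{3}\right) - 385723 = \frac{38}{3} - 385723 = - \frac{1157131}{3}$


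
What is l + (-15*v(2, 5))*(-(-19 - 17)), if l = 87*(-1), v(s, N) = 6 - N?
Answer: -627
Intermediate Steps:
l = -87
l + (-15*v(2, 5))*(-(-19 - 17)) = -87 + (-15*(6 - 1*5))*(-(-19 - 17)) = -87 + (-15*(6 - 5))*(-1*(-36)) = -87 - 15*1*36 = -87 - 15*36 = -87 - 540 = -627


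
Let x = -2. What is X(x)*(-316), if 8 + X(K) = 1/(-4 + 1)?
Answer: 7900/3 ≈ 2633.3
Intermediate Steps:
X(K) = -25/3 (X(K) = -8 + 1/(-4 + 1) = -8 + 1/(-3) = -8 - ⅓ = -25/3)
X(x)*(-316) = -25/3*(-316) = 7900/3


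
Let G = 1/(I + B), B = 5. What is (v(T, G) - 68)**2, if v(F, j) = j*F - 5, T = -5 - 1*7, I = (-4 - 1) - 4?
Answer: 4900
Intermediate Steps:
I = -9 (I = -5 - 4 = -9)
T = -12 (T = -5 - 7 = -12)
G = -1/4 (G = 1/(-9 + 5) = 1/(-4) = -1/4 ≈ -0.25000)
v(F, j) = -5 + F*j (v(F, j) = F*j - 5 = -5 + F*j)
(v(T, G) - 68)**2 = ((-5 - 12*(-1/4)) - 68)**2 = ((-5 + 3) - 68)**2 = (-2 - 68)**2 = (-70)**2 = 4900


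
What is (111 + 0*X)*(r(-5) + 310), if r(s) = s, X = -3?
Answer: 33855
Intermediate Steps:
(111 + 0*X)*(r(-5) + 310) = (111 + 0*(-3))*(-5 + 310) = (111 + 0)*305 = 111*305 = 33855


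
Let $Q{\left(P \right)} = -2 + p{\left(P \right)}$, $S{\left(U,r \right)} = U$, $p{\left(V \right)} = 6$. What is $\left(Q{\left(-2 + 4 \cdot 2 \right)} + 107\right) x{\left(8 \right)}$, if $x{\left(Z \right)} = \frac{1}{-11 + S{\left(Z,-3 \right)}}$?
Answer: $-37$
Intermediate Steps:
$x{\left(Z \right)} = \frac{1}{-11 + Z}$
$Q{\left(P \right)} = 4$ ($Q{\left(P \right)} = -2 + 6 = 4$)
$\left(Q{\left(-2 + 4 \cdot 2 \right)} + 107\right) x{\left(8 \right)} = \frac{4 + 107}{-11 + 8} = \frac{111}{-3} = 111 \left(- \frac{1}{3}\right) = -37$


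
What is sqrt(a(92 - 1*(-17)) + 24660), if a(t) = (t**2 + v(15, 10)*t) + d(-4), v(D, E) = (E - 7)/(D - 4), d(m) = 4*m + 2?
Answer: 2*sqrt(1105841)/11 ≈ 191.20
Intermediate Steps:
d(m) = 2 + 4*m
v(D, E) = (-7 + E)/(-4 + D)
a(t) = -14 + t**2 + 3*t/11 (a(t) = (t**2 + ((-7 + 10)/(-4 + 15))*t) + (2 + 4*(-4)) = (t**2 + (3/11)*t) + (2 - 16) = (t**2 + ((1/11)*3)*t) - 14 = (t**2 + 3*t/11) - 14 = -14 + t**2 + 3*t/11)
sqrt(a(92 - 1*(-17)) + 24660) = sqrt((-14 + (92 - 1*(-17))**2 + 3*(92 - 1*(-17))/11) + 24660) = sqrt((-14 + (92 + 17)**2 + 3*(92 + 17)/11) + 24660) = sqrt((-14 + 109**2 + (3/11)*109) + 24660) = sqrt((-14 + 11881 + 327/11) + 24660) = sqrt(130864/11 + 24660) = sqrt(402124/11) = 2*sqrt(1105841)/11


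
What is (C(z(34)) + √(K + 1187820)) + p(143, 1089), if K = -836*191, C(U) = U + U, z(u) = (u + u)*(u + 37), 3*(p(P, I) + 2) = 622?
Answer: 29584/3 + 4*√64259 ≈ 10875.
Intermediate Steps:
p(P, I) = 616/3 (p(P, I) = -2 + (⅓)*622 = -2 + 622/3 = 616/3)
z(u) = 2*u*(37 + u) (z(u) = (2*u)*(37 + u) = 2*u*(37 + u))
C(U) = 2*U
K = -159676
(C(z(34)) + √(K + 1187820)) + p(143, 1089) = (2*(2*34*(37 + 34)) + √(-159676 + 1187820)) + 616/3 = (2*(2*34*71) + √1028144) + 616/3 = (2*4828 + 4*√64259) + 616/3 = (9656 + 4*√64259) + 616/3 = 29584/3 + 4*√64259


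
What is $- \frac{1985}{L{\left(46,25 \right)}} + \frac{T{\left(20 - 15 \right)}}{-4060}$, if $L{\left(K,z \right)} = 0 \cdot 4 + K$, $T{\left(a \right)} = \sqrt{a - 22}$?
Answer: $- \frac{1985}{46} - \frac{i \sqrt{17}}{4060} \approx -43.152 - 0.0010155 i$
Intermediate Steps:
$T{\left(a \right)} = \sqrt{-22 + a}$
$L{\left(K,z \right)} = K$ ($L{\left(K,z \right)} = 0 + K = K$)
$- \frac{1985}{L{\left(46,25 \right)}} + \frac{T{\left(20 - 15 \right)}}{-4060} = - \frac{1985}{46} + \frac{\sqrt{-22 + \left(20 - 15\right)}}{-4060} = \left(-1985\right) \frac{1}{46} + \sqrt{-22 + \left(20 - 15\right)} \left(- \frac{1}{4060}\right) = - \frac{1985}{46} + \sqrt{-22 + 5} \left(- \frac{1}{4060}\right) = - \frac{1985}{46} + \sqrt{-17} \left(- \frac{1}{4060}\right) = - \frac{1985}{46} + i \sqrt{17} \left(- \frac{1}{4060}\right) = - \frac{1985}{46} - \frac{i \sqrt{17}}{4060}$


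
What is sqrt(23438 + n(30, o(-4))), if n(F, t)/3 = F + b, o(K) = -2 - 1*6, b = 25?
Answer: sqrt(23603) ≈ 153.63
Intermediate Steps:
o(K) = -8 (o(K) = -2 - 6 = -8)
n(F, t) = 75 + 3*F (n(F, t) = 3*(F + 25) = 3*(25 + F) = 75 + 3*F)
sqrt(23438 + n(30, o(-4))) = sqrt(23438 + (75 + 3*30)) = sqrt(23438 + (75 + 90)) = sqrt(23438 + 165) = sqrt(23603)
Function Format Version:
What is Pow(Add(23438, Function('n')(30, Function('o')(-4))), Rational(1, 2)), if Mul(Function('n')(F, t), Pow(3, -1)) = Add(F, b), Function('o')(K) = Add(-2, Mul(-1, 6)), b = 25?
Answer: Pow(23603, Rational(1, 2)) ≈ 153.63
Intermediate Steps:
Function('o')(K) = -8 (Function('o')(K) = Add(-2, -6) = -8)
Function('n')(F, t) = Add(75, Mul(3, F)) (Function('n')(F, t) = Mul(3, Add(F, 25)) = Mul(3, Add(25, F)) = Add(75, Mul(3, F)))
Pow(Add(23438, Function('n')(30, Function('o')(-4))), Rational(1, 2)) = Pow(Add(23438, Add(75, Mul(3, 30))), Rational(1, 2)) = Pow(Add(23438, Add(75, 90)), Rational(1, 2)) = Pow(Add(23438, 165), Rational(1, 2)) = Pow(23603, Rational(1, 2))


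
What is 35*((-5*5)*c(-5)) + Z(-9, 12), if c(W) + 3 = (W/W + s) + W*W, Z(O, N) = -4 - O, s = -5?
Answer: -15745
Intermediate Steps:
c(W) = -7 + W² (c(W) = -3 + ((W/W - 5) + W*W) = -3 + ((1 - 5) + W²) = -3 + (-4 + W²) = -7 + W²)
35*((-5*5)*c(-5)) + Z(-9, 12) = 35*((-5*5)*(-7 + (-5)²)) + (-4 - 1*(-9)) = 35*(-25*(-7 + 25)) + (-4 + 9) = 35*(-25*18) + 5 = 35*(-450) + 5 = -15750 + 5 = -15745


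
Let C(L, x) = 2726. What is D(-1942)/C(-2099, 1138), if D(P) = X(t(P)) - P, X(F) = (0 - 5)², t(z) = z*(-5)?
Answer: 1967/2726 ≈ 0.72157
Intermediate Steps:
t(z) = -5*z
X(F) = 25 (X(F) = (-5)² = 25)
D(P) = 25 - P
D(-1942)/C(-2099, 1138) = (25 - 1*(-1942))/2726 = (25 + 1942)*(1/2726) = 1967*(1/2726) = 1967/2726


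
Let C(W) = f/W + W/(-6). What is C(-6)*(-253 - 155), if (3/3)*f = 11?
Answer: 340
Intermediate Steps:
f = 11
C(W) = 11/W - W/6 (C(W) = 11/W + W/(-6) = 11/W + W*(-1/6) = 11/W - W/6)
C(-6)*(-253 - 155) = (11/(-6) - 1/6*(-6))*(-253 - 155) = (11*(-1/6) + 1)*(-408) = (-11/6 + 1)*(-408) = -5/6*(-408) = 340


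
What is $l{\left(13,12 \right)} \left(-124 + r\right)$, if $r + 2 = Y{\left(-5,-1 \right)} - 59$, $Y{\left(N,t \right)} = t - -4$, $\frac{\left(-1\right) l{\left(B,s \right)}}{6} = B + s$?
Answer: $27300$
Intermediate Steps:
$l{\left(B,s \right)} = - 6 B - 6 s$ ($l{\left(B,s \right)} = - 6 \left(B + s\right) = - 6 B - 6 s$)
$Y{\left(N,t \right)} = 4 + t$ ($Y{\left(N,t \right)} = t + 4 = 4 + t$)
$r = -58$ ($r = -2 + \left(\left(4 - 1\right) - 59\right) = -2 + \left(3 - 59\right) = -2 - 56 = -58$)
$l{\left(13,12 \right)} \left(-124 + r\right) = \left(\left(-6\right) 13 - 72\right) \left(-124 - 58\right) = \left(-78 - 72\right) \left(-182\right) = \left(-150\right) \left(-182\right) = 27300$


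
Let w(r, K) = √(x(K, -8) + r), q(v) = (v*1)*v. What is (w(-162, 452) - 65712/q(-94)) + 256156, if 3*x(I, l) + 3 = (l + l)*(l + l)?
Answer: 565832176/2209 + I*√699/3 ≈ 2.5615e+5 + 8.8129*I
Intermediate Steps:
x(I, l) = -1 + 4*l²/3 (x(I, l) = -1 + ((l + l)*(l + l))/3 = -1 + ((2*l)*(2*l))/3 = -1 + (4*l²)/3 = -1 + 4*l²/3)
q(v) = v² (q(v) = v*v = v²)
w(r, K) = √(253/3 + r) (w(r, K) = √((-1 + (4/3)*(-8)²) + r) = √((-1 + (4/3)*64) + r) = √((-1 + 256/3) + r) = √(253/3 + r))
(w(-162, 452) - 65712/q(-94)) + 256156 = (√(759 + 9*(-162))/3 - 65712/((-94)²)) + 256156 = (√(759 - 1458)/3 - 65712/8836) + 256156 = (√(-699)/3 - 65712*1/8836) + 256156 = ((I*√699)/3 - 16428/2209) + 256156 = (I*√699/3 - 16428/2209) + 256156 = (-16428/2209 + I*√699/3) + 256156 = 565832176/2209 + I*√699/3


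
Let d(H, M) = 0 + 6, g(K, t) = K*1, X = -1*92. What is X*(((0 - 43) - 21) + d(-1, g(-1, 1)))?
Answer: 5336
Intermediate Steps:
X = -92
g(K, t) = K
d(H, M) = 6
X*(((0 - 43) - 21) + d(-1, g(-1, 1))) = -92*(((0 - 43) - 21) + 6) = -92*((-43 - 21) + 6) = -92*(-64 + 6) = -92*(-58) = 5336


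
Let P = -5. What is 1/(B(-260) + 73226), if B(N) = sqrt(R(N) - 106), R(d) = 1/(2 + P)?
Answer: 219678/16086141547 - I*sqrt(957)/16086141547 ≈ 1.3656e-5 - 1.9231e-9*I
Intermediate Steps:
R(d) = -1/3 (R(d) = 1/(2 - 5) = 1/(-3) = -1/3)
B(N) = I*sqrt(957)/3 (B(N) = sqrt(-1/3 - 106) = sqrt(-319/3) = I*sqrt(957)/3)
1/(B(-260) + 73226) = 1/(I*sqrt(957)/3 + 73226) = 1/(73226 + I*sqrt(957)/3)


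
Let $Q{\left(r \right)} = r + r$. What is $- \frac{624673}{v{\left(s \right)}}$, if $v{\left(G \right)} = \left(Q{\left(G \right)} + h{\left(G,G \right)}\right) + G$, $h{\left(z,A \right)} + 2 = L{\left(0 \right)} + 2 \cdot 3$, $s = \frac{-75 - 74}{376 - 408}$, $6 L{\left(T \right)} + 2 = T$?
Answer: $- \frac{59968608}{1693} \approx -35422.0$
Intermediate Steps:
$L{\left(T \right)} = - \frac{1}{3} + \frac{T}{6}$
$s = \frac{149}{32}$ ($s = - \frac{149}{-32} = \left(-149\right) \left(- \frac{1}{32}\right) = \frac{149}{32} \approx 4.6563$)
$h{\left(z,A \right)} = \frac{11}{3}$ ($h{\left(z,A \right)} = -2 + \left(\left(- \frac{1}{3} + \frac{1}{6} \cdot 0\right) + 2 \cdot 3\right) = -2 + \left(\left(- \frac{1}{3} + 0\right) + 6\right) = -2 + \left(- \frac{1}{3} + 6\right) = -2 + \frac{17}{3} = \frac{11}{3}$)
$Q{\left(r \right)} = 2 r$
$v{\left(G \right)} = \frac{11}{3} + 3 G$ ($v{\left(G \right)} = \left(2 G + \frac{11}{3}\right) + G = \left(\frac{11}{3} + 2 G\right) + G = \frac{11}{3} + 3 G$)
$- \frac{624673}{v{\left(s \right)}} = - \frac{624673}{\frac{11}{3} + 3 \cdot \frac{149}{32}} = - \frac{624673}{\frac{11}{3} + \frac{447}{32}} = - \frac{624673}{\frac{1693}{96}} = \left(-624673\right) \frac{96}{1693} = - \frac{59968608}{1693}$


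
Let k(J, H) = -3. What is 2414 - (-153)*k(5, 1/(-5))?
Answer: 1955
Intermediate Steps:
2414 - (-153)*k(5, 1/(-5)) = 2414 - (-153)*(-3) = 2414 - 1*459 = 2414 - 459 = 1955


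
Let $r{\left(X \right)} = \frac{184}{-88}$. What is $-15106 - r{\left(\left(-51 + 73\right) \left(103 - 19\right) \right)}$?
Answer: $- \frac{166143}{11} \approx -15104.0$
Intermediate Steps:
$r{\left(X \right)} = - \frac{23}{11}$ ($r{\left(X \right)} = 184 \left(- \frac{1}{88}\right) = - \frac{23}{11}$)
$-15106 - r{\left(\left(-51 + 73\right) \left(103 - 19\right) \right)} = -15106 - - \frac{23}{11} = -15106 + \frac{23}{11} = - \frac{166143}{11}$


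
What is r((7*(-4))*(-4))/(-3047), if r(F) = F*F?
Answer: -12544/3047 ≈ -4.1168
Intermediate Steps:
r(F) = F**2
r((7*(-4))*(-4))/(-3047) = ((7*(-4))*(-4))**2/(-3047) = (-28*(-4))**2*(-1/3047) = 112**2*(-1/3047) = 12544*(-1/3047) = -12544/3047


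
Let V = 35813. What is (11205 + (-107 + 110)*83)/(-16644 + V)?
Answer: 11454/19169 ≈ 0.59753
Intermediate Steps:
(11205 + (-107 + 110)*83)/(-16644 + V) = (11205 + (-107 + 110)*83)/(-16644 + 35813) = (11205 + 3*83)/19169 = (11205 + 249)*(1/19169) = 11454*(1/19169) = 11454/19169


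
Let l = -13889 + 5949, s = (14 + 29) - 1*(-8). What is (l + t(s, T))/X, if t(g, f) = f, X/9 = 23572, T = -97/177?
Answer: -1405477/37550196 ≈ -0.037429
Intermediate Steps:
T = -97/177 (T = -97*1/177 = -97/177 ≈ -0.54802)
X = 212148 (X = 9*23572 = 212148)
s = 51 (s = 43 + 8 = 51)
l = -7940
(l + t(s, T))/X = (-7940 - 97/177)/212148 = -1405477/177*1/212148 = -1405477/37550196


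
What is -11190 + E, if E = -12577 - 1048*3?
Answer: -26911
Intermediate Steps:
E = -15721 (E = -12577 - 3144 = -15721)
-11190 + E = -11190 - 15721 = -26911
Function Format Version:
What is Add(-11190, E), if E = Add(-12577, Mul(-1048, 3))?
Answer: -26911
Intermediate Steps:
E = -15721 (E = Add(-12577, -3144) = -15721)
Add(-11190, E) = Add(-11190, -15721) = -26911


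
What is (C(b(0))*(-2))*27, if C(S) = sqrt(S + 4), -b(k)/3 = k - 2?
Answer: -54*sqrt(10) ≈ -170.76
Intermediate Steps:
b(k) = 6 - 3*k (b(k) = -3*(k - 2) = -3*(-2 + k) = 6 - 3*k)
C(S) = sqrt(4 + S)
(C(b(0))*(-2))*27 = (sqrt(4 + (6 - 3*0))*(-2))*27 = (sqrt(4 + (6 + 0))*(-2))*27 = (sqrt(4 + 6)*(-2))*27 = (sqrt(10)*(-2))*27 = -2*sqrt(10)*27 = -54*sqrt(10)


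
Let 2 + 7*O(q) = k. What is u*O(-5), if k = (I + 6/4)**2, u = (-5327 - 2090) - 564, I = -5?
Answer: -327221/28 ≈ -11686.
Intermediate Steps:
u = -7981 (u = -7417 - 564 = -7981)
k = 49/4 (k = (-5 + 6/4)**2 = (-5 + 6*(1/4))**2 = (-5 + 3/2)**2 = (-7/2)**2 = 49/4 ≈ 12.250)
O(q) = 41/28 (O(q) = -2/7 + (1/7)*(49/4) = -2/7 + 7/4 = 41/28)
u*O(-5) = -7981*41/28 = -327221/28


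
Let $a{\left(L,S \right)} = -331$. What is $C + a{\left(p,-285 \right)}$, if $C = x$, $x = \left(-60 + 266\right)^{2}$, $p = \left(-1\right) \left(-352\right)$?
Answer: $42105$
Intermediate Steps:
$p = 352$
$x = 42436$ ($x = 206^{2} = 42436$)
$C = 42436$
$C + a{\left(p,-285 \right)} = 42436 - 331 = 42105$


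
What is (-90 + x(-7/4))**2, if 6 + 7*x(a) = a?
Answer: 6507601/784 ≈ 8300.5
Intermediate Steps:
x(a) = -6/7 + a/7
(-90 + x(-7/4))**2 = (-90 + (-6/7 + (-7/4)/7))**2 = (-90 + (-6/7 + (-7*1/4)/7))**2 = (-90 + (-6/7 + (1/7)*(-7/4)))**2 = (-90 + (-6/7 - 1/4))**2 = (-90 - 31/28)**2 = (-2551/28)**2 = 6507601/784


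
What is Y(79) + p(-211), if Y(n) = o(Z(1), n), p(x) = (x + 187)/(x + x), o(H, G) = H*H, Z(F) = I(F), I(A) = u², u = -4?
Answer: 54028/211 ≈ 256.06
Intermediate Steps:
I(A) = 16 (I(A) = (-4)² = 16)
Z(F) = 16
o(H, G) = H²
p(x) = (187 + x)/(2*x) (p(x) = (187 + x)/((2*x)) = (187 + x)*(1/(2*x)) = (187 + x)/(2*x))
Y(n) = 256 (Y(n) = 16² = 256)
Y(79) + p(-211) = 256 + (½)*(187 - 211)/(-211) = 256 + (½)*(-1/211)*(-24) = 256 + 12/211 = 54028/211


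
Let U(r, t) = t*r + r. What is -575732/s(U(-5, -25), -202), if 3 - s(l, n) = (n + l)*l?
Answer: -575732/9843 ≈ -58.492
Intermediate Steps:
U(r, t) = r + r*t (U(r, t) = r*t + r = r + r*t)
s(l, n) = 3 - l*(l + n) (s(l, n) = 3 - (n + l)*l = 3 - (l + n)*l = 3 - l*(l + n))
-575732/s(U(-5, -25), -202) = -575732/(3 - (-5*(1 - 25))² - 1*(-5*(1 - 25))*(-202)) = -575732/(3 - (-5*(-24))² - 1*(-5*(-24))*(-202)) = -575732/(3 - 1*120² - 1*120*(-202)) = -575732/(3 - 1*14400 + 24240) = -575732/(3 - 14400 + 24240) = -575732/9843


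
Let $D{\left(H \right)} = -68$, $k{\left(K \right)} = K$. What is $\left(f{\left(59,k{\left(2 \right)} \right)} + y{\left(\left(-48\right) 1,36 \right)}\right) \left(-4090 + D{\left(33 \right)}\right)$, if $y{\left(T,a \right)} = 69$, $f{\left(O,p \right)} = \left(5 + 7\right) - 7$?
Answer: $-307692$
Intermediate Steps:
$f{\left(O,p \right)} = 5$ ($f{\left(O,p \right)} = 12 - 7 = 5$)
$\left(f{\left(59,k{\left(2 \right)} \right)} + y{\left(\left(-48\right) 1,36 \right)}\right) \left(-4090 + D{\left(33 \right)}\right) = \left(5 + 69\right) \left(-4090 - 68\right) = 74 \left(-4158\right) = -307692$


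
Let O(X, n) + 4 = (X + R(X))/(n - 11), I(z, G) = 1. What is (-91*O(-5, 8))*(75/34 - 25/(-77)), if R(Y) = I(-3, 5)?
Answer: 344500/561 ≈ 614.08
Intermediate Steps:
R(Y) = 1
O(X, n) = -4 + (1 + X)/(-11 + n) (O(X, n) = -4 + (X + 1)/(n - 11) = -4 + (1 + X)/(-11 + n))
(-91*O(-5, 8))*(75/34 - 25/(-77)) = (-91*(45 - 5 - 4*8)/(-11 + 8))*(75/34 - 25/(-77)) = (-91*(45 - 5 - 32)/(-3))*(75*(1/34) - 25*(-1/77)) = (-(-91)*8/3)*(75/34 + 25/77) = -91*(-8/3)*(6625/2618) = (728/3)*(6625/2618) = 344500/561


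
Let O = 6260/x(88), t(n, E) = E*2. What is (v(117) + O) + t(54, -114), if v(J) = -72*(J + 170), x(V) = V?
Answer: -458059/22 ≈ -20821.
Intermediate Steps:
v(J) = -12240 - 72*J (v(J) = -72*(170 + J) = -12240 - 72*J)
t(n, E) = 2*E
O = 1565/22 (O = 6260/88 = 6260*(1/88) = 1565/22 ≈ 71.136)
(v(117) + O) + t(54, -114) = ((-12240 - 72*117) + 1565/22) + 2*(-114) = ((-12240 - 8424) + 1565/22) - 228 = (-20664 + 1565/22) - 228 = -453043/22 - 228 = -458059/22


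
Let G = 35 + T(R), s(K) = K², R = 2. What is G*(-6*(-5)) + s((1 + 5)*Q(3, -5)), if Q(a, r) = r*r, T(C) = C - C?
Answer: 23550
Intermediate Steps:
T(C) = 0
Q(a, r) = r²
G = 35 (G = 35 + 0 = 35)
G*(-6*(-5)) + s((1 + 5)*Q(3, -5)) = 35*(-6*(-5)) + ((1 + 5)*(-5)²)² = 35*30 + (6*25)² = 1050 + 150² = 1050 + 22500 = 23550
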